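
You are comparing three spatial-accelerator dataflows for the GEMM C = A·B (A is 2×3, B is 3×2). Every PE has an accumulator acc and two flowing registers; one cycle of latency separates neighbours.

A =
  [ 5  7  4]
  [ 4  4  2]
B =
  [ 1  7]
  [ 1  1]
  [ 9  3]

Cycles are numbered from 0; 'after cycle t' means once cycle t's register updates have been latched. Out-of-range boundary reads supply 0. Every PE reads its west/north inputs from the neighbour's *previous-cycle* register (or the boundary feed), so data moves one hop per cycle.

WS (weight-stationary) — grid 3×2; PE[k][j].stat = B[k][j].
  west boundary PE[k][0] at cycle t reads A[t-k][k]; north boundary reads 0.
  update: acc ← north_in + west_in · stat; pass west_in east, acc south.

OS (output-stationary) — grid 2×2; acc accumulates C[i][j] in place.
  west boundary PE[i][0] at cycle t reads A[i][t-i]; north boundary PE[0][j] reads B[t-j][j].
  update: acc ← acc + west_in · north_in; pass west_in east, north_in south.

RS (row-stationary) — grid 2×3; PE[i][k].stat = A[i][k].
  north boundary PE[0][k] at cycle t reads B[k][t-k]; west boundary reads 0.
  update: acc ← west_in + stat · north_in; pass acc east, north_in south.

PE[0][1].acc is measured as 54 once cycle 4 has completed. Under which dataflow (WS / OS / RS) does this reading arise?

Under WS (3×2), PE[0][1]:
  t=0 PE[0][1]: acc=0 h=0 v=0
  t=1 PE[0][1]: acc=35 h=5 v=35
  t=2 PE[0][1]: acc=28 h=4 v=28
  t=3 PE[0][1]: acc=0 h=0 v=0
  t=4 PE[0][1]: acc=0 h=0 v=0
Under OS (2×2), PE[0][1]:
  t=0 PE[0][1]: acc=0 h=0 v=0
  t=1 PE[0][1]: acc=35 h=5 v=7
  t=2 PE[0][1]: acc=42 h=7 v=1
  t=3 PE[0][1]: acc=54 h=4 v=3
  t=4 PE[0][1]: acc=54 h=0 v=0
Under RS (2×3), PE[0][1]:
  t=0 PE[0][1]: acc=0 h=0 v=0
  t=1 PE[0][1]: acc=12 h=12 v=1
  t=2 PE[0][1]: acc=42 h=42 v=1
  t=3 PE[0][1]: acc=0 h=0 v=0
  t=4 PE[0][1]: acc=0 h=0 v=0

dataflow = OS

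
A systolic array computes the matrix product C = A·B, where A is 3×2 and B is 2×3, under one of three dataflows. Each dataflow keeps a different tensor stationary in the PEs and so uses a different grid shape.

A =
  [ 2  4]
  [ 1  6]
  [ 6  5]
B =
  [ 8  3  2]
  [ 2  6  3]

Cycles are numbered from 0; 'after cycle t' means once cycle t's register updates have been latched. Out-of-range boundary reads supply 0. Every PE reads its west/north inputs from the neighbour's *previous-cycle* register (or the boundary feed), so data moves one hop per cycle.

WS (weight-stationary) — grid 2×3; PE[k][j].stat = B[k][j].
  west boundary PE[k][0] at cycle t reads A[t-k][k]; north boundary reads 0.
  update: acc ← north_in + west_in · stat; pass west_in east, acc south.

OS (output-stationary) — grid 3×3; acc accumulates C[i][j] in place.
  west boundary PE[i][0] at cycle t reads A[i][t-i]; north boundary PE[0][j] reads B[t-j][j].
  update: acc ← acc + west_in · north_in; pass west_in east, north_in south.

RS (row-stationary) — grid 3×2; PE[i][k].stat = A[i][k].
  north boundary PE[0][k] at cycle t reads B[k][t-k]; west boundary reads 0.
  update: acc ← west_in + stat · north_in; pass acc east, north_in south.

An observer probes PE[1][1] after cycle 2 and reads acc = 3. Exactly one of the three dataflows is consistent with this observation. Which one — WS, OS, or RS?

dataflow = OS

WS (2×3 grid), PE[1][1]:
  0: (1,1).acc=0  regs=<0,0>
  1: (1,1).acc=0  regs=<0,0>
  2: (1,1).acc=30  regs=<4,30>
OS (3×3 grid), PE[1][1]:
  0: (1,1).acc=0  regs=<0,0>
  1: (1,1).acc=0  regs=<0,0>
  2: (1,1).acc=3  regs=<1,3>
RS (3×2 grid), PE[1][1]:
  0: (1,1).acc=0  regs=<0,0>
  1: (1,1).acc=0  regs=<0,0>
  2: (1,1).acc=20  regs=<20,2>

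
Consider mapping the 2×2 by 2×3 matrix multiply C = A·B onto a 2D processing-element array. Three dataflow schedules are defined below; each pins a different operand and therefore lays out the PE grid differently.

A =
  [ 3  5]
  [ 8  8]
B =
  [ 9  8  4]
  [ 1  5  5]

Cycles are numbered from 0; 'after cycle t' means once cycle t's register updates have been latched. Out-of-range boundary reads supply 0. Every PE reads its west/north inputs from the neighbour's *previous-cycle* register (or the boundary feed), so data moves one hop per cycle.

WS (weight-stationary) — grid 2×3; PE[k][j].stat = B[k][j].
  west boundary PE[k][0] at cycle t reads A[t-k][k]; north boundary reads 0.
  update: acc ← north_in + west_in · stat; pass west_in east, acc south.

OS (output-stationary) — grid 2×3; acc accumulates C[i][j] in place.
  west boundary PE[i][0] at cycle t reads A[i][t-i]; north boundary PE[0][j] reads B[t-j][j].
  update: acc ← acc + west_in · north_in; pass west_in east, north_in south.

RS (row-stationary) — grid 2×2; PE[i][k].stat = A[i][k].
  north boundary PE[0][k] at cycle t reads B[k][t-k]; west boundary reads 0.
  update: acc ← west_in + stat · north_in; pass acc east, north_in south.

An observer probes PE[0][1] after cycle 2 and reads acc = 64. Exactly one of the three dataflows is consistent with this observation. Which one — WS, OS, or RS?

Under WS (2×3), PE[0][1]:
  t=0 PE[0][1]: acc=0 h=0 v=0
  t=1 PE[0][1]: acc=24 h=3 v=24
  t=2 PE[0][1]: acc=64 h=8 v=64
Under OS (2×3), PE[0][1]:
  t=0 PE[0][1]: acc=0 h=0 v=0
  t=1 PE[0][1]: acc=24 h=3 v=8
  t=2 PE[0][1]: acc=49 h=5 v=5
Under RS (2×2), PE[0][1]:
  t=0 PE[0][1]: acc=0 h=0 v=0
  t=1 PE[0][1]: acc=32 h=32 v=1
  t=2 PE[0][1]: acc=49 h=49 v=5

dataflow = WS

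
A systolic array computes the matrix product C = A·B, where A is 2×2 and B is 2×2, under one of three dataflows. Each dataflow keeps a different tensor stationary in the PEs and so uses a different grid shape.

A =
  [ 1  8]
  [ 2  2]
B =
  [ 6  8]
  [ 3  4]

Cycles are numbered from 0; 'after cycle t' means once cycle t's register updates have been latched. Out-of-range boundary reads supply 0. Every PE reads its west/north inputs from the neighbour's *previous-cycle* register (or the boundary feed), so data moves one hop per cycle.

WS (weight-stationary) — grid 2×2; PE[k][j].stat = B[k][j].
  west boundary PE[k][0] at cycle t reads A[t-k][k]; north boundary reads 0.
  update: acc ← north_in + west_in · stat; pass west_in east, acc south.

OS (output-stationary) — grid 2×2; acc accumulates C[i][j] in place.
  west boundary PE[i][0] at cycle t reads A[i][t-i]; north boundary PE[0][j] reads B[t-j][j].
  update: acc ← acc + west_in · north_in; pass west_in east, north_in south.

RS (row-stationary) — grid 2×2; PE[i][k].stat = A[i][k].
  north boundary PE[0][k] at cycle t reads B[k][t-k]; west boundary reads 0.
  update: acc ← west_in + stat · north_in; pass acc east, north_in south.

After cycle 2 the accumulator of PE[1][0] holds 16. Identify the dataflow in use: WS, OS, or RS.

dataflow = RS

WS [2×2] PE[1][0] across cycles:
  t=0 PE[1][0]: acc=0 h=0 v=0
  t=1 PE[1][0]: acc=30 h=8 v=30
  t=2 PE[1][0]: acc=18 h=2 v=18
OS [2×2] PE[1][0] across cycles:
  t=0 PE[1][0]: acc=0 h=0 v=0
  t=1 PE[1][0]: acc=12 h=2 v=6
  t=2 PE[1][0]: acc=18 h=2 v=3
RS [2×2] PE[1][0] across cycles:
  t=0 PE[1][0]: acc=0 h=0 v=0
  t=1 PE[1][0]: acc=12 h=12 v=6
  t=2 PE[1][0]: acc=16 h=16 v=8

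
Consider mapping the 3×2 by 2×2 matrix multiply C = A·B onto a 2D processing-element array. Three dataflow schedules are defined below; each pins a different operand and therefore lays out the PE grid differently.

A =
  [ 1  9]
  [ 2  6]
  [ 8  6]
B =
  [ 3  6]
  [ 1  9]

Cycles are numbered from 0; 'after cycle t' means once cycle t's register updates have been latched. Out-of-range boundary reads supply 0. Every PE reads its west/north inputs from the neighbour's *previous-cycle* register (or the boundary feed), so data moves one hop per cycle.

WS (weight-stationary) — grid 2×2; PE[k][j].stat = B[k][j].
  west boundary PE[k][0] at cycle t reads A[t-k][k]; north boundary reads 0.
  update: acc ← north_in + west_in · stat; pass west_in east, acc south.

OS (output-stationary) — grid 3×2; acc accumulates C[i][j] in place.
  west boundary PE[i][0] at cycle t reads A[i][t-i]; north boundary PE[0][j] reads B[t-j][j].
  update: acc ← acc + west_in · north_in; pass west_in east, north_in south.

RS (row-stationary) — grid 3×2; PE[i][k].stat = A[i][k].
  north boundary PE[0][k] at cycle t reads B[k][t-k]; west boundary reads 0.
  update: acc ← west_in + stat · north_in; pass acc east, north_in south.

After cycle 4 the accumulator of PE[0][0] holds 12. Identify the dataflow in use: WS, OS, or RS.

dataflow = OS

— WS: 2×2; PE[0][0] trace:
  cycle 0: PE[0][0] → acc 3, east 1, south 3
  cycle 1: PE[0][0] → acc 6, east 2, south 6
  cycle 2: PE[0][0] → acc 24, east 8, south 24
  cycle 3: PE[0][0] → acc 0, east 0, south 0
  cycle 4: PE[0][0] → acc 0, east 0, south 0
— OS: 3×2; PE[0][0] trace:
  cycle 0: PE[0][0] → acc 3, east 1, south 3
  cycle 1: PE[0][0] → acc 12, east 9, south 1
  cycle 2: PE[0][0] → acc 12, east 0, south 0
  cycle 3: PE[0][0] → acc 12, east 0, south 0
  cycle 4: PE[0][0] → acc 12, east 0, south 0
— RS: 3×2; PE[0][0] trace:
  cycle 0: PE[0][0] → acc 3, east 3, south 3
  cycle 1: PE[0][0] → acc 6, east 6, south 6
  cycle 2: PE[0][0] → acc 0, east 0, south 0
  cycle 3: PE[0][0] → acc 0, east 0, south 0
  cycle 4: PE[0][0] → acc 0, east 0, south 0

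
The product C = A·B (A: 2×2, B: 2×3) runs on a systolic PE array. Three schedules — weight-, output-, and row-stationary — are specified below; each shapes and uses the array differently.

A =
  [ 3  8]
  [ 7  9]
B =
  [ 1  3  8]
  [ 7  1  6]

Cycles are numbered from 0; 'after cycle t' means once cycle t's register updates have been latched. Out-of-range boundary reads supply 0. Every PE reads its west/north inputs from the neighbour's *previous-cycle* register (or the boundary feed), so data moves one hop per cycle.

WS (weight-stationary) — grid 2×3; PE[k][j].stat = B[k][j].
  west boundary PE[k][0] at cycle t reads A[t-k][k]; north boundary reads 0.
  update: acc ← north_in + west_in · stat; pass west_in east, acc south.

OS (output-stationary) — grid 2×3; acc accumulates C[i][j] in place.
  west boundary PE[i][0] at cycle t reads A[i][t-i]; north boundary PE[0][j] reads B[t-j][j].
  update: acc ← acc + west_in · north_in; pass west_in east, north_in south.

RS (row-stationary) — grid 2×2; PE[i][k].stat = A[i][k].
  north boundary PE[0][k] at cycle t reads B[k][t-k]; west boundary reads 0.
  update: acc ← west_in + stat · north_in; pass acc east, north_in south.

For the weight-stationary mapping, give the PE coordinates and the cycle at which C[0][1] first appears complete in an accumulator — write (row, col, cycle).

(row, col, cycle) = (1, 1, 2)

WS — PE[1][1] is where C[0][1] collects:
  0: (1,1).acc=0  regs=<0,0>
  1: (1,1).acc=0  regs=<0,0>
  2: (1,1).acc=17  regs=<8,17>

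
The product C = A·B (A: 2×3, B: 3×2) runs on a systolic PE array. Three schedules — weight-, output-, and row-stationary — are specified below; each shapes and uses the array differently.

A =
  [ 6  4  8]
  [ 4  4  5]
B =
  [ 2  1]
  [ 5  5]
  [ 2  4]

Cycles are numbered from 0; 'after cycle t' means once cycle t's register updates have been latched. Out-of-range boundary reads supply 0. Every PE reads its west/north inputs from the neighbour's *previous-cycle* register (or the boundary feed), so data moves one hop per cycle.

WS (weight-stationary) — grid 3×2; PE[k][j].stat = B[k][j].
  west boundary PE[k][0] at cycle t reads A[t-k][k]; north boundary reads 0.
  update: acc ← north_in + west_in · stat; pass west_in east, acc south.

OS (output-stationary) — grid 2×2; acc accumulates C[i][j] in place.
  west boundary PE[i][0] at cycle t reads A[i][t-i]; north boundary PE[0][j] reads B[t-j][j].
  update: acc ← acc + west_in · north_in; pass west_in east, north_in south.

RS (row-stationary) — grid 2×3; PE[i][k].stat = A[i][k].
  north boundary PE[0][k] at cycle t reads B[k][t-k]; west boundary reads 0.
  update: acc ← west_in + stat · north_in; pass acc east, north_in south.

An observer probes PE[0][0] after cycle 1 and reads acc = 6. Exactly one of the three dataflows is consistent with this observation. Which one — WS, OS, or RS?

WS [3×2] PE[0][0] across cycles:
  cycle 0: PE[0][0] → acc 12, east 6, south 12
  cycle 1: PE[0][0] → acc 8, east 4, south 8
OS [2×2] PE[0][0] across cycles:
  cycle 0: PE[0][0] → acc 12, east 6, south 2
  cycle 1: PE[0][0] → acc 32, east 4, south 5
RS [2×3] PE[0][0] across cycles:
  cycle 0: PE[0][0] → acc 12, east 12, south 2
  cycle 1: PE[0][0] → acc 6, east 6, south 1

dataflow = RS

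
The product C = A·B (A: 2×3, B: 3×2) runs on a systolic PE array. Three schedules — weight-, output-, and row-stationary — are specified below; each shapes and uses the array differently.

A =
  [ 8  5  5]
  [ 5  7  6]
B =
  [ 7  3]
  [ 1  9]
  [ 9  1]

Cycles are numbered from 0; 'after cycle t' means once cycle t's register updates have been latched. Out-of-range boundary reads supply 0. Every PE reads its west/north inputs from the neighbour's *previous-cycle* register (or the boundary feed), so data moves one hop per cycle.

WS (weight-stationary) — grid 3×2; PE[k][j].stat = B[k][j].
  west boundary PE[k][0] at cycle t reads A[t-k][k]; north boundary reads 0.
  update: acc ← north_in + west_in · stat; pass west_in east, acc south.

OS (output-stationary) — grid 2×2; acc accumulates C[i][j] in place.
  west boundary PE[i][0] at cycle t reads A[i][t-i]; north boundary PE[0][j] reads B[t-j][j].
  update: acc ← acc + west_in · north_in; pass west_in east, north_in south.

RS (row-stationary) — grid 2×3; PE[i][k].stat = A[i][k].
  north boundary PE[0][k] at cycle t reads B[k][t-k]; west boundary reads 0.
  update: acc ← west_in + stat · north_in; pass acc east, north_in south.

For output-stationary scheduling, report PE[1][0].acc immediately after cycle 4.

PE[1][0].acc = 96

Tracing OS — 2×2 array, target PE[1][0]:
  after 0 — PE[0][0] acc=56, pass-E 8, pass-S 7
  after 0 — PE[1][0] acc=0, pass-E 0, pass-S 0
  after 1 — PE[0][0] acc=61, pass-E 5, pass-S 1
  after 1 — PE[1][0] acc=35, pass-E 5, pass-S 7
  after 2 — PE[0][0] acc=106, pass-E 5, pass-S 9
  after 2 — PE[1][0] acc=42, pass-E 7, pass-S 1
  after 3 — PE[0][0] acc=106, pass-E 0, pass-S 0
  after 3 — PE[1][0] acc=96, pass-E 6, pass-S 9
  after 4 — PE[0][0] acc=106, pass-E 0, pass-S 0
  after 4 — PE[1][0] acc=96, pass-E 0, pass-S 0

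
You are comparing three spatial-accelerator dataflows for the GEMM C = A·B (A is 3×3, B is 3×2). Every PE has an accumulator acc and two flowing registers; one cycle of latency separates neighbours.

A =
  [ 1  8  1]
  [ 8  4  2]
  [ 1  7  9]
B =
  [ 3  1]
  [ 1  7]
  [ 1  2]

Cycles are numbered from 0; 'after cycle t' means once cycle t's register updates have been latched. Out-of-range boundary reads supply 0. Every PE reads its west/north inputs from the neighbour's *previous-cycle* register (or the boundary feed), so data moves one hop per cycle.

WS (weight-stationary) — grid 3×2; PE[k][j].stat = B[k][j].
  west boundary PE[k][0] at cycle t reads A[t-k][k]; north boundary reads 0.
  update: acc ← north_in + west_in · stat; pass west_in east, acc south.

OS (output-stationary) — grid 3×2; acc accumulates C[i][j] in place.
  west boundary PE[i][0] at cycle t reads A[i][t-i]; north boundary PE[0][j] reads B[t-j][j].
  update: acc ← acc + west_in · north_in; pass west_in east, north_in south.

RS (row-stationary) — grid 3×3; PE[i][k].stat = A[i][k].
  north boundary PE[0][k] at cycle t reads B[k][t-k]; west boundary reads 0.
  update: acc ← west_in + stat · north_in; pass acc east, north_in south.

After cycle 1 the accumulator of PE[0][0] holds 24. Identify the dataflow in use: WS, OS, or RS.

WS (3×2 grid), PE[0][0]:
  cycle 0: PE[0][0] → acc 3, east 1, south 3
  cycle 1: PE[0][0] → acc 24, east 8, south 24
OS (3×2 grid), PE[0][0]:
  cycle 0: PE[0][0] → acc 3, east 1, south 3
  cycle 1: PE[0][0] → acc 11, east 8, south 1
RS (3×3 grid), PE[0][0]:
  cycle 0: PE[0][0] → acc 3, east 3, south 3
  cycle 1: PE[0][0] → acc 1, east 1, south 1

dataflow = WS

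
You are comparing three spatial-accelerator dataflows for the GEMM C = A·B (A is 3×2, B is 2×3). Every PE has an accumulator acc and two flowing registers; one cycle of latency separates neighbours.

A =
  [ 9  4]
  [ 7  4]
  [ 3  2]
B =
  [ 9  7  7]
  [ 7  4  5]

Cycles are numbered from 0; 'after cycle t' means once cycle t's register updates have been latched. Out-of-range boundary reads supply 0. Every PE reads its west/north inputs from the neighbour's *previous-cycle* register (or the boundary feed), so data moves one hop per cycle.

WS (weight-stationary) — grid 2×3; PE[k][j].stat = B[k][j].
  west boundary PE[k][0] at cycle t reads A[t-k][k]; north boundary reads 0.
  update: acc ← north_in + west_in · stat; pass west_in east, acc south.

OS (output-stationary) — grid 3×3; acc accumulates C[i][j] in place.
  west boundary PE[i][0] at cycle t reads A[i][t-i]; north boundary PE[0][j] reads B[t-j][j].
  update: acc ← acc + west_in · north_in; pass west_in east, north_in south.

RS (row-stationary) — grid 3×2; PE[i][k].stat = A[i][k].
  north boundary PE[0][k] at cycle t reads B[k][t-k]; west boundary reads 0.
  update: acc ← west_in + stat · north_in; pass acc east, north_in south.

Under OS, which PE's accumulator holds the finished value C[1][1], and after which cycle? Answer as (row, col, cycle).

OS: C[1][1] accumulates in PE[1][1]:
  after 0 — PE[1][1] acc=0, pass-E 0, pass-S 0
  after 1 — PE[1][1] acc=0, pass-E 0, pass-S 0
  after 2 — PE[1][1] acc=49, pass-E 7, pass-S 7
  after 3 — PE[1][1] acc=65, pass-E 4, pass-S 4

(row, col, cycle) = (1, 1, 3)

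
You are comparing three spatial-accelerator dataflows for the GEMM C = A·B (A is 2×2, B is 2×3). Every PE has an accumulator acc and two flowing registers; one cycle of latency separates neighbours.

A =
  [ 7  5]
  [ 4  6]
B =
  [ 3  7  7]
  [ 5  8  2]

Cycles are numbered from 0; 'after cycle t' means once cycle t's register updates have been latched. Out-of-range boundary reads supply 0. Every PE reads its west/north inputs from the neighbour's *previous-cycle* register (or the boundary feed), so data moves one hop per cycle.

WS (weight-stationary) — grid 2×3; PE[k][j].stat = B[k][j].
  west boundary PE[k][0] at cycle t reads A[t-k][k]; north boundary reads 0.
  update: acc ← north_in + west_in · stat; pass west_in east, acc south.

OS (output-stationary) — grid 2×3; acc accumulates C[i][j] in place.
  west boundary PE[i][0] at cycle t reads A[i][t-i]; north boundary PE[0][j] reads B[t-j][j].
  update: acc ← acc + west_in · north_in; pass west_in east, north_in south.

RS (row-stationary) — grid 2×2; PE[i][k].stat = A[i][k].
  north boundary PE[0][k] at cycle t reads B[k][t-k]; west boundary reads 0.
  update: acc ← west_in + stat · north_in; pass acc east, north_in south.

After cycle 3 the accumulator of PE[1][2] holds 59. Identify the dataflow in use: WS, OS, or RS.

dataflow = WS

WS (2×3 grid), PE[1][2]:
  step 0 · PE1,2: acc=0; fwd→0 fwd↓0
  step 1 · PE1,2: acc=0; fwd→0 fwd↓0
  step 2 · PE1,2: acc=0; fwd→0 fwd↓0
  step 3 · PE1,2: acc=59; fwd→5 fwd↓59
OS (2×3 grid), PE[1][2]:
  step 0 · PE1,2: acc=0; fwd→0 fwd↓0
  step 1 · PE1,2: acc=0; fwd→0 fwd↓0
  step 2 · PE1,2: acc=0; fwd→0 fwd↓0
  step 3 · PE1,2: acc=28; fwd→4 fwd↓7
RS (2×2): PE[1][2] does not exist.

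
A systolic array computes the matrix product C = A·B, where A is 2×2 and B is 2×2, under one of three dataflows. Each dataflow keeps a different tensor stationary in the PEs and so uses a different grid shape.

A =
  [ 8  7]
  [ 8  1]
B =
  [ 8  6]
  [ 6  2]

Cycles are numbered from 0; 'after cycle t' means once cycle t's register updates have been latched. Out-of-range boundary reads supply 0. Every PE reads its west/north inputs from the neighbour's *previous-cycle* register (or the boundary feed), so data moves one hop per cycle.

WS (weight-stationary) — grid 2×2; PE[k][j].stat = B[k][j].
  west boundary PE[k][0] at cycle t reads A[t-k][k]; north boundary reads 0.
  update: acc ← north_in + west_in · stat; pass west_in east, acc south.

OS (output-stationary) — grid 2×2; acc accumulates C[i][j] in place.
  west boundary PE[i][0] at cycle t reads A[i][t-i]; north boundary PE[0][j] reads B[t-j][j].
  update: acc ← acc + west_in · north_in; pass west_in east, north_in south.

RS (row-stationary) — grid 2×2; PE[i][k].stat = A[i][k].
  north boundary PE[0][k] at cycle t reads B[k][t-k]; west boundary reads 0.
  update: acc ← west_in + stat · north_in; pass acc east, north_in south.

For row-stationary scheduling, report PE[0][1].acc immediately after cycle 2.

RS 2×2: PE[0][1] cycle-by-cycle (with neighbour feeds):
  [0] (0,0) acc=64 (h:64 v:8)
  [0] (0,1) acc=0 (h:0 v:0)
  [1] (0,0) acc=48 (h:48 v:6)
  [1] (0,1) acc=106 (h:106 v:6)
  [2] (0,0) acc=0 (h:0 v:0)
  [2] (0,1) acc=62 (h:62 v:2)

PE[0][1].acc = 62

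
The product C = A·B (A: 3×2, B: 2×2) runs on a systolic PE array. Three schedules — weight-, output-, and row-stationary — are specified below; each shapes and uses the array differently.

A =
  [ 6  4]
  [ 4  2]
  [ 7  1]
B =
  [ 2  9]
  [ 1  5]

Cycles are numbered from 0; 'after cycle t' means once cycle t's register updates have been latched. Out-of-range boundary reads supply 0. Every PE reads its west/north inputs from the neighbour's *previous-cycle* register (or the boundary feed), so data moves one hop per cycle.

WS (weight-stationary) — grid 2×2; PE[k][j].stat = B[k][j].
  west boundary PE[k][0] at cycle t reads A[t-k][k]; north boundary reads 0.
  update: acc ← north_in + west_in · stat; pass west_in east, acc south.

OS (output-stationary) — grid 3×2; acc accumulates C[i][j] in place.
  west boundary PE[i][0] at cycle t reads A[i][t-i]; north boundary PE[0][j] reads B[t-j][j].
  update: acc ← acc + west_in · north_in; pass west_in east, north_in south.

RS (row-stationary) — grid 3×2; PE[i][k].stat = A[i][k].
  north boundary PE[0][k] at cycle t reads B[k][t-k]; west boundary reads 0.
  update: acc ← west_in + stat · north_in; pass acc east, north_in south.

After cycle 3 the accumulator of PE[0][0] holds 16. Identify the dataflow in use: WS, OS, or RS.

dataflow = OS

Under WS (2×2), PE[0][0]:
  after 0 — PE[0][0] acc=12, pass-E 6, pass-S 12
  after 1 — PE[0][0] acc=8, pass-E 4, pass-S 8
  after 2 — PE[0][0] acc=14, pass-E 7, pass-S 14
  after 3 — PE[0][0] acc=0, pass-E 0, pass-S 0
Under OS (3×2), PE[0][0]:
  after 0 — PE[0][0] acc=12, pass-E 6, pass-S 2
  after 1 — PE[0][0] acc=16, pass-E 4, pass-S 1
  after 2 — PE[0][0] acc=16, pass-E 0, pass-S 0
  after 3 — PE[0][0] acc=16, pass-E 0, pass-S 0
Under RS (3×2), PE[0][0]:
  after 0 — PE[0][0] acc=12, pass-E 12, pass-S 2
  after 1 — PE[0][0] acc=54, pass-E 54, pass-S 9
  after 2 — PE[0][0] acc=0, pass-E 0, pass-S 0
  after 3 — PE[0][0] acc=0, pass-E 0, pass-S 0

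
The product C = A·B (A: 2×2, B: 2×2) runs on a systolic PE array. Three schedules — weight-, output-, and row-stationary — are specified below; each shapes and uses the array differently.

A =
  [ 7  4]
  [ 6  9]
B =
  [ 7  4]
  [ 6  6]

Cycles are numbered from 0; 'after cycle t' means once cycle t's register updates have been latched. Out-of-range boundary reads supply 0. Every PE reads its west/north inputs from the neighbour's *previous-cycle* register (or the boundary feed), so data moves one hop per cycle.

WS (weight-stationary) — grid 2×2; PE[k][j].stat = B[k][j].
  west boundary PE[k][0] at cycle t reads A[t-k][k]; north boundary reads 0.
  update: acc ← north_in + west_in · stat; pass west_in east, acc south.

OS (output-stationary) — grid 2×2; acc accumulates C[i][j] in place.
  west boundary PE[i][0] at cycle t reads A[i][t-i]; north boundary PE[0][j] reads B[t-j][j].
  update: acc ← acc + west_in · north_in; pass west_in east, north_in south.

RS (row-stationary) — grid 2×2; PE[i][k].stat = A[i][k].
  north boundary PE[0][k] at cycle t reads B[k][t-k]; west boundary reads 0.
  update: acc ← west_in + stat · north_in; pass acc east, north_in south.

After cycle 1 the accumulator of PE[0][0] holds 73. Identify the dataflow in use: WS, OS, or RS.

dataflow = OS

Under WS (2×2), PE[0][0]:
  cycle 0: PE[0][0] → acc 49, east 7, south 49
  cycle 1: PE[0][0] → acc 42, east 6, south 42
Under OS (2×2), PE[0][0]:
  cycle 0: PE[0][0] → acc 49, east 7, south 7
  cycle 1: PE[0][0] → acc 73, east 4, south 6
Under RS (2×2), PE[0][0]:
  cycle 0: PE[0][0] → acc 49, east 49, south 7
  cycle 1: PE[0][0] → acc 28, east 28, south 4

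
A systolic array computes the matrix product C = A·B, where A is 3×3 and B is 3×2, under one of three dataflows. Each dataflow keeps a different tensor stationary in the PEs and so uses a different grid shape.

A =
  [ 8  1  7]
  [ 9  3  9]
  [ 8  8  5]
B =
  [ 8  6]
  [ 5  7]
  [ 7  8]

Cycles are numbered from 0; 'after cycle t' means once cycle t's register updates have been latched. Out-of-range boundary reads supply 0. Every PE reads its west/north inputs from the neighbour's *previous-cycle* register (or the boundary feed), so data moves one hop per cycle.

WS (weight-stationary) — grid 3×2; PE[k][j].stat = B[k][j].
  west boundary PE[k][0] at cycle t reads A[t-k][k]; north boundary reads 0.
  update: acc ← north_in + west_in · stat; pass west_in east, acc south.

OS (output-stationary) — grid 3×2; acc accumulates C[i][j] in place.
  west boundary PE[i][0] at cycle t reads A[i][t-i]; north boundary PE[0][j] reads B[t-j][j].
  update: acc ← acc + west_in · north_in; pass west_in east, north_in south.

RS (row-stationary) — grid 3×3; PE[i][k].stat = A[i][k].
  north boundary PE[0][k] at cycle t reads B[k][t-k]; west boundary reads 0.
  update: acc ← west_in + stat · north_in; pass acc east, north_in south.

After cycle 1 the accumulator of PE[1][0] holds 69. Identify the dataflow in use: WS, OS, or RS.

dataflow = WS

Under WS (3×2), PE[1][0]:
  step 0 · PE1,0: acc=0; fwd→0 fwd↓0
  step 1 · PE1,0: acc=69; fwd→1 fwd↓69
Under OS (3×2), PE[1][0]:
  step 0 · PE1,0: acc=0; fwd→0 fwd↓0
  step 1 · PE1,0: acc=72; fwd→9 fwd↓8
Under RS (3×3), PE[1][0]:
  step 0 · PE1,0: acc=0; fwd→0 fwd↓0
  step 1 · PE1,0: acc=72; fwd→72 fwd↓8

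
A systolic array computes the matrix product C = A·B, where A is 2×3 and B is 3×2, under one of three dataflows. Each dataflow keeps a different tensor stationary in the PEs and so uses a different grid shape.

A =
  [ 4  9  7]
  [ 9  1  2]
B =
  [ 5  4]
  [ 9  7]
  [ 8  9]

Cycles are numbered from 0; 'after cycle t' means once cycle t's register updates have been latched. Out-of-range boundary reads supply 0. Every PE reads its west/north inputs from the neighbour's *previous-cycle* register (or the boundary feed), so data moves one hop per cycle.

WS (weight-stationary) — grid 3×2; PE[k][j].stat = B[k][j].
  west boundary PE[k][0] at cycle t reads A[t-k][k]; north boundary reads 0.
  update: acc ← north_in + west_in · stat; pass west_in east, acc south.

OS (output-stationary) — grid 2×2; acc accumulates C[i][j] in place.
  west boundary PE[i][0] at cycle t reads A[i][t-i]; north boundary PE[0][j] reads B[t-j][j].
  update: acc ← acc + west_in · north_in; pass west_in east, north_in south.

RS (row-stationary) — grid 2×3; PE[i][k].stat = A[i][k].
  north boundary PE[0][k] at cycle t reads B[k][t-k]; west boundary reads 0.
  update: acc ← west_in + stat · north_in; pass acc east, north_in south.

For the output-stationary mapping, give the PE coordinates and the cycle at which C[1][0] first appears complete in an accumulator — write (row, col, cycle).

Under OS, C[1][0] lands at PE[1][0]:
  [0] (1,0) acc=0 (h:0 v:0)
  [1] (1,0) acc=45 (h:9 v:5)
  [2] (1,0) acc=54 (h:1 v:9)
  [3] (1,0) acc=70 (h:2 v:8)

(row, col, cycle) = (1, 0, 3)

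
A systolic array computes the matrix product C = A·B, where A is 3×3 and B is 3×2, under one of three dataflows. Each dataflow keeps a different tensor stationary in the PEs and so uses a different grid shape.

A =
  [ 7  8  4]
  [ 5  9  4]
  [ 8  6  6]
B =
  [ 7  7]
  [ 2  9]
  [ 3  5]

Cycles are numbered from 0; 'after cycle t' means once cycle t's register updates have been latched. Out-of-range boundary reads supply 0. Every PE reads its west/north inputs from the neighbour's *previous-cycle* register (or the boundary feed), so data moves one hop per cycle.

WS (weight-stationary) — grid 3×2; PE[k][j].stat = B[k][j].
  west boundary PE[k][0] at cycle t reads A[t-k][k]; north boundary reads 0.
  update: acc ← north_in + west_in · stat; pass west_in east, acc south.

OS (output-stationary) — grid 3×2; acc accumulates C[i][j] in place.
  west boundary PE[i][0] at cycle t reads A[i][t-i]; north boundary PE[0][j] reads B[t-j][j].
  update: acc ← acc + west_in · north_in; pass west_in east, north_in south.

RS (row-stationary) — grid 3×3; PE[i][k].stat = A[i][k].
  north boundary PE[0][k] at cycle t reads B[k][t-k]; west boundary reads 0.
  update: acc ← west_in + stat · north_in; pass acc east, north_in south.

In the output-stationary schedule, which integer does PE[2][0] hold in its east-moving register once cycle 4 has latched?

register = 6

OS (3×2). Following PE[2][0] plus its west/north inputs:
  0: (1,0).acc=0  regs=<0,0>
  0: (2,0).acc=0  regs=<0,0>
  1: (1,0).acc=35  regs=<5,7>
  1: (2,0).acc=0  regs=<0,0>
  2: (1,0).acc=53  regs=<9,2>
  2: (2,0).acc=56  regs=<8,7>
  3: (1,0).acc=65  regs=<4,3>
  3: (2,0).acc=68  regs=<6,2>
  4: (1,0).acc=65  regs=<0,0>
  4: (2,0).acc=86  regs=<6,3>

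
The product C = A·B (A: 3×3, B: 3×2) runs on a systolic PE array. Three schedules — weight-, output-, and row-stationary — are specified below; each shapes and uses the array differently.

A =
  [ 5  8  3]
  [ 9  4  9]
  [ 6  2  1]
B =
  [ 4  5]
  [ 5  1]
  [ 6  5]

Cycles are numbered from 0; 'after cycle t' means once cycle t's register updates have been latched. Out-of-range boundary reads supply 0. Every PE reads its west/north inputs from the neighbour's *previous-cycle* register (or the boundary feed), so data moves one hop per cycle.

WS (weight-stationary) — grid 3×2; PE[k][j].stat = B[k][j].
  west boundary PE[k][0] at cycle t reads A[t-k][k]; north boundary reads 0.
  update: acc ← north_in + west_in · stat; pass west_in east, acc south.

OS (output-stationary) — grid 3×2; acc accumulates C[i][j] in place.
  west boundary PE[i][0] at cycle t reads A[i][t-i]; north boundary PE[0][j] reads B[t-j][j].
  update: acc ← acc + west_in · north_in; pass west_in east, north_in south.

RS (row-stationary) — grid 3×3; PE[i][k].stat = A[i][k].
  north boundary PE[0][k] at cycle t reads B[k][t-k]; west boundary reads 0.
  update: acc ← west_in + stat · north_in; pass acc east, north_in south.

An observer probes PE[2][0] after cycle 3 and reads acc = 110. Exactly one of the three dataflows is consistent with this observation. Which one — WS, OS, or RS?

WS (3×2 grid), PE[2][0]:
  cycle 0: PE[2][0] → acc 0, east 0, south 0
  cycle 1: PE[2][0] → acc 0, east 0, south 0
  cycle 2: PE[2][0] → acc 78, east 3, south 78
  cycle 3: PE[2][0] → acc 110, east 9, south 110
OS (3×2 grid), PE[2][0]:
  cycle 0: PE[2][0] → acc 0, east 0, south 0
  cycle 1: PE[2][0] → acc 0, east 0, south 0
  cycle 2: PE[2][0] → acc 24, east 6, south 4
  cycle 3: PE[2][0] → acc 34, east 2, south 5
RS (3×3 grid), PE[2][0]:
  cycle 0: PE[2][0] → acc 0, east 0, south 0
  cycle 1: PE[2][0] → acc 0, east 0, south 0
  cycle 2: PE[2][0] → acc 24, east 24, south 4
  cycle 3: PE[2][0] → acc 30, east 30, south 5

dataflow = WS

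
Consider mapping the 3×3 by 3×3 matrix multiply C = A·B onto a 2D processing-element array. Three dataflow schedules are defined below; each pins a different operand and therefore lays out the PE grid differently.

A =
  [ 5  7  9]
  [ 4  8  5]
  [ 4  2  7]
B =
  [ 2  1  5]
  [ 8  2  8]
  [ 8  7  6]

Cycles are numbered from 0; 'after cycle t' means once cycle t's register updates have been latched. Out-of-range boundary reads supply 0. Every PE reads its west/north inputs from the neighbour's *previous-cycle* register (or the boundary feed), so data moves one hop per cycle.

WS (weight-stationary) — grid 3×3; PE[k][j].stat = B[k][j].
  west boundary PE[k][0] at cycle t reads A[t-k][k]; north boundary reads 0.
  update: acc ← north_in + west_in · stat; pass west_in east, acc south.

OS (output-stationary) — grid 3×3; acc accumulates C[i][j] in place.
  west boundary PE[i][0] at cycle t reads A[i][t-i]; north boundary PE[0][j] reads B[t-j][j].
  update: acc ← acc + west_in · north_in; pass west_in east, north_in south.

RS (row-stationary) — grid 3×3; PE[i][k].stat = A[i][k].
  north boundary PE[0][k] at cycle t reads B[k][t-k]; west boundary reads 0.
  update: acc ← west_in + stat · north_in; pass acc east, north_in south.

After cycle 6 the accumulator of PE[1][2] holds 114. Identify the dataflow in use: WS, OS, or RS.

dataflow = OS

— WS: 3×3; PE[1][2] trace:
  cycle 0: PE[1][2] → acc 0, east 0, south 0
  cycle 1: PE[1][2] → acc 0, east 0, south 0
  cycle 2: PE[1][2] → acc 0, east 0, south 0
  cycle 3: PE[1][2] → acc 81, east 7, south 81
  cycle 4: PE[1][2] → acc 84, east 8, south 84
  cycle 5: PE[1][2] → acc 36, east 2, south 36
  cycle 6: PE[1][2] → acc 0, east 0, south 0
— OS: 3×3; PE[1][2] trace:
  cycle 0: PE[1][2] → acc 0, east 0, south 0
  cycle 1: PE[1][2] → acc 0, east 0, south 0
  cycle 2: PE[1][2] → acc 0, east 0, south 0
  cycle 3: PE[1][2] → acc 20, east 4, south 5
  cycle 4: PE[1][2] → acc 84, east 8, south 8
  cycle 5: PE[1][2] → acc 114, east 5, south 6
  cycle 6: PE[1][2] → acc 114, east 0, south 0
— RS: 3×3; PE[1][2] trace:
  cycle 0: PE[1][2] → acc 0, east 0, south 0
  cycle 1: PE[1][2] → acc 0, east 0, south 0
  cycle 2: PE[1][2] → acc 0, east 0, south 0
  cycle 3: PE[1][2] → acc 112, east 112, south 8
  cycle 4: PE[1][2] → acc 55, east 55, south 7
  cycle 5: PE[1][2] → acc 114, east 114, south 6
  cycle 6: PE[1][2] → acc 0, east 0, south 0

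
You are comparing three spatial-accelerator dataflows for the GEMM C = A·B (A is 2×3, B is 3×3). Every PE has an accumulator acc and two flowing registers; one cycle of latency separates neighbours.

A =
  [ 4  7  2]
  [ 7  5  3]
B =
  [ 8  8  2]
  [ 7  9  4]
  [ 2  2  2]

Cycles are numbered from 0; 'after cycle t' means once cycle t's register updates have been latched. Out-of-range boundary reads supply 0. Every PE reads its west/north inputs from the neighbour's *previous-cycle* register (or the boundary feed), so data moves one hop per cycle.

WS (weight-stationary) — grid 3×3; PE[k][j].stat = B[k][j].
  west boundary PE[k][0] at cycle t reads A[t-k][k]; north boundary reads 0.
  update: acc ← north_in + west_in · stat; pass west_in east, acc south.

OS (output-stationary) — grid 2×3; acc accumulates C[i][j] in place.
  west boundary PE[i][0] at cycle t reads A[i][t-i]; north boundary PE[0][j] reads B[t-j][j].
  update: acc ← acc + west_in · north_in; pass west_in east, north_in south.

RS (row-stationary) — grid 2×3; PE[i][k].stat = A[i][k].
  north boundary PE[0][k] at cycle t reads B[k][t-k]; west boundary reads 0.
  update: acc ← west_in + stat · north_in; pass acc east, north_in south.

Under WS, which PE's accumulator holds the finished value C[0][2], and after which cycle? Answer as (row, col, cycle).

WS: C[0][2] accumulates in PE[2][2]:
  t=0 PE[2][2]: acc=0 h=0 v=0
  t=1 PE[2][2]: acc=0 h=0 v=0
  t=2 PE[2][2]: acc=0 h=0 v=0
  t=3 PE[2][2]: acc=0 h=0 v=0
  t=4 PE[2][2]: acc=40 h=2 v=40

(row, col, cycle) = (2, 2, 4)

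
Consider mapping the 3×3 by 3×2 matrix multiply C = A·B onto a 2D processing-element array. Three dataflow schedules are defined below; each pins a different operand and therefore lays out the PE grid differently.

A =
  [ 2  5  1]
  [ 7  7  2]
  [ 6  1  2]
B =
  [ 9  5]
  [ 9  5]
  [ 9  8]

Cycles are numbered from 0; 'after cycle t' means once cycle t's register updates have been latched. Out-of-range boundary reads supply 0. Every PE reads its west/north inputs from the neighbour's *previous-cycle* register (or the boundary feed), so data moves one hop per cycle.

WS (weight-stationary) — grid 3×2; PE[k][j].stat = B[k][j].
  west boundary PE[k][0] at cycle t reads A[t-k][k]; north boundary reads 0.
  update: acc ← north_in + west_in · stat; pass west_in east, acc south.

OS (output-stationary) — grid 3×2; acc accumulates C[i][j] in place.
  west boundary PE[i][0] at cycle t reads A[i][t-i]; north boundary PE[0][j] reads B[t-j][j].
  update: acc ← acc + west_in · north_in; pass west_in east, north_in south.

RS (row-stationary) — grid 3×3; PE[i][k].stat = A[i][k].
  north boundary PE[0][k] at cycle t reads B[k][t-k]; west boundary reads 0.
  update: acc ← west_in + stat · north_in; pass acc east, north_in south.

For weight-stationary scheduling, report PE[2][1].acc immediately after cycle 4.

WS 3×2: PE[2][1] cycle-by-cycle (with neighbour feeds):
  [0] (1,1) acc=0 (h:0 v:0)
  [0] (2,0) acc=0 (h:0 v:0)
  [0] (2,1) acc=0 (h:0 v:0)
  [1] (1,1) acc=0 (h:0 v:0)
  [1] (2,0) acc=0 (h:0 v:0)
  [1] (2,1) acc=0 (h:0 v:0)
  [2] (1,1) acc=35 (h:5 v:35)
  [2] (2,0) acc=72 (h:1 v:72)
  [2] (2,1) acc=0 (h:0 v:0)
  [3] (1,1) acc=70 (h:7 v:70)
  [3] (2,0) acc=144 (h:2 v:144)
  [3] (2,1) acc=43 (h:1 v:43)
  [4] (1,1) acc=35 (h:1 v:35)
  [4] (2,0) acc=81 (h:2 v:81)
  [4] (2,1) acc=86 (h:2 v:86)

PE[2][1].acc = 86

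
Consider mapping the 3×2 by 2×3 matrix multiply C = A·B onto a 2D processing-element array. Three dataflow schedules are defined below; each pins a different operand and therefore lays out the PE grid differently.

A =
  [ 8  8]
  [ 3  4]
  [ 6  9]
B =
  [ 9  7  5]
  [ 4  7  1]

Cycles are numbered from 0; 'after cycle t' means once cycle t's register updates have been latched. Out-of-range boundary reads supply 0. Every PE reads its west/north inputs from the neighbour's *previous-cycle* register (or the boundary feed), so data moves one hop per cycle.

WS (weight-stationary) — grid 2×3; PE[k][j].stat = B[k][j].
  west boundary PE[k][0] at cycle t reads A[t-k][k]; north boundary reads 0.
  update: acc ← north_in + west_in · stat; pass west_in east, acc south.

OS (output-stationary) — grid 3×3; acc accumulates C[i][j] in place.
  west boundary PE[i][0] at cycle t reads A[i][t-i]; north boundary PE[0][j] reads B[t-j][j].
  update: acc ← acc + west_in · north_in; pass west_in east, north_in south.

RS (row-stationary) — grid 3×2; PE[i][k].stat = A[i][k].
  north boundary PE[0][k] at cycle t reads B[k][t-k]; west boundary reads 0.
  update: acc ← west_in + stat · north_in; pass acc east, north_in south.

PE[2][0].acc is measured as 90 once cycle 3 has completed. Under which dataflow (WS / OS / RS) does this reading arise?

dataflow = OS

WS (2×3): PE[2][0] does not exist.
Under OS (3×3), PE[2][0]:
  [0] (2,0) acc=0 (h:0 v:0)
  [1] (2,0) acc=0 (h:0 v:0)
  [2] (2,0) acc=54 (h:6 v:9)
  [3] (2,0) acc=90 (h:9 v:4)
Under RS (3×2), PE[2][0]:
  [0] (2,0) acc=0 (h:0 v:0)
  [1] (2,0) acc=0 (h:0 v:0)
  [2] (2,0) acc=54 (h:54 v:9)
  [3] (2,0) acc=42 (h:42 v:7)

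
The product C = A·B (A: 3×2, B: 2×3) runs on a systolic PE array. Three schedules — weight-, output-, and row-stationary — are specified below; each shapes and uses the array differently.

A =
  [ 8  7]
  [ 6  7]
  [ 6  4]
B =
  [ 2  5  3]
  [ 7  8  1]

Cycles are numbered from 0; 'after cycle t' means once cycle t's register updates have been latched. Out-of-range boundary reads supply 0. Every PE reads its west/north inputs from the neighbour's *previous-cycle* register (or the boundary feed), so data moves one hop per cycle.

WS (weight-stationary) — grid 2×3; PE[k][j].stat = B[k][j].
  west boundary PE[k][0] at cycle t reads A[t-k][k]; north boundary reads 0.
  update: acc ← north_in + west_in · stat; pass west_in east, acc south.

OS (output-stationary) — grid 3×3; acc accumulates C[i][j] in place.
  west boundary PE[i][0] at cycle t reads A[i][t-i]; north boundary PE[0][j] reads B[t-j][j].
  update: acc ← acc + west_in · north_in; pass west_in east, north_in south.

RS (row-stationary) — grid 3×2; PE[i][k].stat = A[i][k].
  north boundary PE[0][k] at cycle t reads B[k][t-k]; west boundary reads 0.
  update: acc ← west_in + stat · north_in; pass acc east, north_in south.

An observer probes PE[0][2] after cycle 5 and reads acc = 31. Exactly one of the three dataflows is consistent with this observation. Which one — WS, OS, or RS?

dataflow = OS

Under WS (2×3), PE[0][2]:
  [0] (0,2) acc=0 (h:0 v:0)
  [1] (0,2) acc=0 (h:0 v:0)
  [2] (0,2) acc=24 (h:8 v:24)
  [3] (0,2) acc=18 (h:6 v:18)
  [4] (0,2) acc=18 (h:6 v:18)
  [5] (0,2) acc=0 (h:0 v:0)
Under OS (3×3), PE[0][2]:
  [0] (0,2) acc=0 (h:0 v:0)
  [1] (0,2) acc=0 (h:0 v:0)
  [2] (0,2) acc=24 (h:8 v:3)
  [3] (0,2) acc=31 (h:7 v:1)
  [4] (0,2) acc=31 (h:0 v:0)
  [5] (0,2) acc=31 (h:0 v:0)
RS: PE[0][2] is outside its 3×2 grid.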